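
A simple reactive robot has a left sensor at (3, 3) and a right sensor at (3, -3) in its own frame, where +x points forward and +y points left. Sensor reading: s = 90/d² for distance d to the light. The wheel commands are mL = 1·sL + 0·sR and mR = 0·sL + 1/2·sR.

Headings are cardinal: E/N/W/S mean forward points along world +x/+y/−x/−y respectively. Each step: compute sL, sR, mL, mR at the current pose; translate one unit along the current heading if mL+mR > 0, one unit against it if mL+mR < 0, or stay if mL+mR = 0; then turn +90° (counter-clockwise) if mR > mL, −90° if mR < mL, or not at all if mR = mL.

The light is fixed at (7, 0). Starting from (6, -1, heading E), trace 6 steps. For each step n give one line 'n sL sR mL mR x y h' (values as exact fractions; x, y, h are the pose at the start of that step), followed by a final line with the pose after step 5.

n=0: pose=(6,-1,E); sL=45/4, sR=9/2; mL=45/4, mR=9/4; mL+mR=27/2 → advance +1; mR−mL=-9 → turn -1·90°
n=1: pose=(7,-1,S); sL=18/5, sR=18/5; mL=18/5, mR=9/5; mL+mR=27/5 → advance +1; mR−mL=-9/5 → turn -1·90°
n=2: pose=(7,-2,W); sL=45/17, sR=9; mL=45/17, mR=9/2; mL+mR=243/34 → advance +1; mR−mL=63/34 → turn +1·90°
n=3: pose=(6,-2,S); sL=90/29, sR=90/41; mL=90/29, mR=45/41; mL+mR=4995/1189 → advance +1; mR−mL=-2385/1189 → turn -1·90°
n=4: pose=(6,-3,W); sL=45/26, sR=45/8; mL=45/26, mR=45/16; mL+mR=945/208 → advance +1; mR−mL=225/208 → turn +1·90°
n=5: pose=(5,-3,S); sL=90/37, sR=90/61; mL=90/37, mR=45/61; mL+mR=7155/2257 → advance +1; mR−mL=-3825/2257 → turn -1·90°

0 45/4 9/2 45/4 9/4 6 -1 E
1 18/5 18/5 18/5 9/5 7 -1 S
2 45/17 9 45/17 9/2 7 -2 W
3 90/29 90/41 90/29 45/41 6 -2 S
4 45/26 45/8 45/26 45/16 6 -3 W
5 90/37 90/61 90/37 45/61 5 -3 S
final 5 -4 W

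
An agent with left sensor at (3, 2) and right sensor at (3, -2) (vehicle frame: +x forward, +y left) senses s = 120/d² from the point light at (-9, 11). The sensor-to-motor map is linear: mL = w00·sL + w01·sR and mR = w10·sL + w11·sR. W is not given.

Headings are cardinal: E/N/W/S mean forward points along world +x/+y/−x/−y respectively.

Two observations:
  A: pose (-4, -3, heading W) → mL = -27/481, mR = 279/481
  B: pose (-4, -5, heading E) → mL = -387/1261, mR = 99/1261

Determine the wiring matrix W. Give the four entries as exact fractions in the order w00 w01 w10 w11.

obs A: pose=(-4,-3,W) → sL=6/13, sR=30/37, mL=-27/481, mR=279/481
obs B: pose=(-4,-5,E) → sL=6/13, sR=30/97, mL=-387/1261, mR=99/1261
sensor matrix S = [[6/13, 30/37], [6/13, 30/97]]; det S = -10800/46657
solve [mL_A; mL_B] = S·[w00; w01] and [mR_A; mR_B] = S·[w10; w11]:
  w00 = -1, w01 = 1/2, w10 = -1/2, w11 = 1

-1 1/2 -1/2 1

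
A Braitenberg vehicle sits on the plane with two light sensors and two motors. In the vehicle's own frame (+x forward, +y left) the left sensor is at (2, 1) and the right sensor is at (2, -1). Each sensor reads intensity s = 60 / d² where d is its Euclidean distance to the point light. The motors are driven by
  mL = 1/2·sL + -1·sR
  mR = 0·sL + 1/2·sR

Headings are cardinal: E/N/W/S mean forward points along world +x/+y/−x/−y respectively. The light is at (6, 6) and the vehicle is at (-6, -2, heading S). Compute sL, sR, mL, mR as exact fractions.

60/221 60/269 -5190/59449 30/269

left sensor world pos  = (-5, -4); dL² = 221
right sensor world pos = (-7, -4); dR² = 269
sL = 60/221 = 60/221
sR = 60/269 = 60/269
mL = 1/2·sL + -1·sR = -5190/59449
mR = 0·sL + 1/2·sR = 30/269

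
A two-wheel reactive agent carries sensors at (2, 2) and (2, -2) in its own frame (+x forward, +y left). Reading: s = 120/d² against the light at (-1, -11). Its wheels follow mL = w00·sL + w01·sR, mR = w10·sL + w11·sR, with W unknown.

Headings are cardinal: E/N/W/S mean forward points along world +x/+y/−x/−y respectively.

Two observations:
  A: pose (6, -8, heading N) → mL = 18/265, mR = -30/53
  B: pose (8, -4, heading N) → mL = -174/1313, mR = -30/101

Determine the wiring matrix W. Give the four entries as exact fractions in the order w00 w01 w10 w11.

obs A: pose=(6,-8,N) → sL=12/5, sR=60/53, mL=18/265, mR=-30/53
obs B: pose=(8,-4,N) → sL=12/13, sR=60/101, mL=-174/1313, mR=-30/101
sensor matrix S = [[12/5, 60/53], [12/13, 60/101]]; det S = 26496/69589
solve [mL_A; mL_B] = S·[w00; w01] and [mR_A; mR_B] = S·[w10; w11]:
  w00 = 1/2, w01 = -1, w10 = 0, w11 = -1/2

1/2 -1 0 -1/2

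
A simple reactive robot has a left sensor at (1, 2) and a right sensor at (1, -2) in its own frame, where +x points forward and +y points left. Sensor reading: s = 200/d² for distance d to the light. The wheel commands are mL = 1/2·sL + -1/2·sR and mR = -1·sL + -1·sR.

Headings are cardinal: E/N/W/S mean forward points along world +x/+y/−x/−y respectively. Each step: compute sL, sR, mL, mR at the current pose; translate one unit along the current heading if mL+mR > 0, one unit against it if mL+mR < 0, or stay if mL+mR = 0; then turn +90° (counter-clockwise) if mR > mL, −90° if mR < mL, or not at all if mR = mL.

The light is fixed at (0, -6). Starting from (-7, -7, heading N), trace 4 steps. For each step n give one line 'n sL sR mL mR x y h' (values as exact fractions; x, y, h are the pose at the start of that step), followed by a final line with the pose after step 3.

0 200/81 8 -224/81 -848/81 -7 -7 N
1 50/9 50/13 100/117 -1100/117 -7 -8 E
2 40/9 200/109 1280/981 -6160/981 -8 -8 S
3 20/9 100/41 -40/369 -1720/369 -8 -7 W
final -7 -7 N

n=0: pose=(-7,-7,N); sL=200/81, sR=8; mL=-224/81, mR=-848/81; mL+mR=-1072/81 → advance -1; mR−mL=-208/27 → turn -1·90°
n=1: pose=(-7,-8,E); sL=50/9, sR=50/13; mL=100/117, mR=-1100/117; mL+mR=-1000/117 → advance -1; mR−mL=-400/39 → turn -1·90°
n=2: pose=(-8,-8,S); sL=40/9, sR=200/109; mL=1280/981, mR=-6160/981; mL+mR=-4880/981 → advance -1; mR−mL=-2480/327 → turn -1·90°
n=3: pose=(-8,-7,W); sL=20/9, sR=100/41; mL=-40/369, mR=-1720/369; mL+mR=-1760/369 → advance -1; mR−mL=-560/123 → turn -1·90°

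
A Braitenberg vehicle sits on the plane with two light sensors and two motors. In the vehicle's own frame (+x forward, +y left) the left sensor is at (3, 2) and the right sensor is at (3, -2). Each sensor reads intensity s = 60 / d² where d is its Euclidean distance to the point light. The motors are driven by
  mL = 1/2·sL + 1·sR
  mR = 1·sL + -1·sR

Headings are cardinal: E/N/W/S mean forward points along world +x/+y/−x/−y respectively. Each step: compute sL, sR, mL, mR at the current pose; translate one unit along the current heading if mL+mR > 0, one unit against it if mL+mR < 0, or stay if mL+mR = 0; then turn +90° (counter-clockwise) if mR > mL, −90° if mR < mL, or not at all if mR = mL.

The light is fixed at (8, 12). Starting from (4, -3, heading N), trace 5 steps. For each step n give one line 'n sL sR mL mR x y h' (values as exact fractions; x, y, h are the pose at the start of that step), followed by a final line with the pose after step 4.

n=0: pose=(4,-3,N); sL=1/3, sR=15/37; mL=127/222, mR=-8/111; mL+mR=1/2 → advance +1; mR−mL=-143/222 → turn -1·90°
n=1: pose=(4,-2,E); sL=12/29, sR=60/257; mL=3282/7453, mR=1344/7453; mL+mR=18/29 → advance +1; mR−mL=-1938/7453 → turn -1·90°
n=2: pose=(5,-2,S); sL=6/29, sR=30/157; mL=1341/4553, mR=72/4553; mL+mR=9/29 → advance +1; mR−mL=-1269/4553 → turn -1·90°
n=3: pose=(5,-3,W); sL=12/65, sR=12/41; mL=1026/2665, mR=-288/2665; mL+mR=18/65 → advance +1; mR−mL=-1314/2665 → turn -1·90°
n=4: pose=(4,-3,N); sL=1/3, sR=15/37; mL=127/222, mR=-8/111; mL+mR=1/2 → advance +1; mR−mL=-143/222 → turn -1·90°

0 1/3 15/37 127/222 -8/111 4 -3 N
1 12/29 60/257 3282/7453 1344/7453 4 -2 E
2 6/29 30/157 1341/4553 72/4553 5 -2 S
3 12/65 12/41 1026/2665 -288/2665 5 -3 W
4 1/3 15/37 127/222 -8/111 4 -3 N
final 4 -2 E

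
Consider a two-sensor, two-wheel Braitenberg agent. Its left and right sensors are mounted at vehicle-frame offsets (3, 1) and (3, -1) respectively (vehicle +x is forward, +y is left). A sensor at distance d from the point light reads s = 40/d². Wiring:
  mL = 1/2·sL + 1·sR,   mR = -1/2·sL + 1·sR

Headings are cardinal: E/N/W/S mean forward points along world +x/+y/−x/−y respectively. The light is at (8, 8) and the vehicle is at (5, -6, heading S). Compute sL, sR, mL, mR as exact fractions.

40/293 8/61 3564/17873 1124/17873

left sensor world pos  = (6, -9); dL² = 293
right sensor world pos = (4, -9); dR² = 305
sL = 40/293 = 40/293
sR = 40/305 = 8/61
mL = 1/2·sL + 1·sR = 3564/17873
mR = -1/2·sL + 1·sR = 1124/17873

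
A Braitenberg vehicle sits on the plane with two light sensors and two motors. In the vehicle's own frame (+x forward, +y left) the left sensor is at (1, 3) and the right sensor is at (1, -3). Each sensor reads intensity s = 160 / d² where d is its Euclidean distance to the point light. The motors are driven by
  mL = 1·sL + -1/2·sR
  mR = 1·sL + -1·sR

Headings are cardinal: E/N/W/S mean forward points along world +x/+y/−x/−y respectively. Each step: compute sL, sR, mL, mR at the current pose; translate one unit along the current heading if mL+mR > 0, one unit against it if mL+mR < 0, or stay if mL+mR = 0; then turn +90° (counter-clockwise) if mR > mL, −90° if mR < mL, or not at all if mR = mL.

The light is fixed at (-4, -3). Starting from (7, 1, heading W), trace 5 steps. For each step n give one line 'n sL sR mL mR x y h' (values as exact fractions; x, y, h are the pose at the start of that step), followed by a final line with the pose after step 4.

0 160/101 160/149 15760/15049 7680/15049 7 1 W
1 80/37 80/97 6280/3589 4800/3589 6 1 N
2 32/37 32/25 208/925 -384/925 6 2 E
3 1 40/13 -7/13 -27/13 5 2 S
4 160/73 32/29 3472/2117 2304/2117 5 3 W
final 4 3 N

n=0: pose=(7,1,W); sL=160/101, sR=160/149; mL=15760/15049, mR=7680/15049; mL+mR=23440/15049 → advance +1; mR−mL=-80/149 → turn -1·90°
n=1: pose=(6,1,N); sL=80/37, sR=80/97; mL=6280/3589, mR=4800/3589; mL+mR=11080/3589 → advance +1; mR−mL=-40/97 → turn -1·90°
n=2: pose=(6,2,E); sL=32/37, sR=32/25; mL=208/925, mR=-384/925; mL+mR=-176/925 → advance -1; mR−mL=-16/25 → turn -1·90°
n=3: pose=(5,2,S); sL=1, sR=40/13; mL=-7/13, mR=-27/13; mL+mR=-34/13 → advance -1; mR−mL=-20/13 → turn -1·90°
n=4: pose=(5,3,W); sL=160/73, sR=32/29; mL=3472/2117, mR=2304/2117; mL+mR=5776/2117 → advance +1; mR−mL=-16/29 → turn -1·90°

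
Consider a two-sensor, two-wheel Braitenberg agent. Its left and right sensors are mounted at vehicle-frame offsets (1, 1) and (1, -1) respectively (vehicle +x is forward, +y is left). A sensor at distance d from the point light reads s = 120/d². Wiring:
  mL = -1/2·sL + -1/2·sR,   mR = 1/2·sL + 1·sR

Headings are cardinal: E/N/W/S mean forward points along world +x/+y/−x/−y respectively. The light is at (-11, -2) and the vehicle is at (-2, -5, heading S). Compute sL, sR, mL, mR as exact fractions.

left sensor world pos  = (-1, -6); dL² = 116
right sensor world pos = (-3, -6); dR² = 80
sL = 120/116 = 30/29
sR = 120/80 = 3/2
mL = -1/2·sL + -1/2·sR = -147/116
mR = 1/2·sL + 1·sR = 117/58

30/29 3/2 -147/116 117/58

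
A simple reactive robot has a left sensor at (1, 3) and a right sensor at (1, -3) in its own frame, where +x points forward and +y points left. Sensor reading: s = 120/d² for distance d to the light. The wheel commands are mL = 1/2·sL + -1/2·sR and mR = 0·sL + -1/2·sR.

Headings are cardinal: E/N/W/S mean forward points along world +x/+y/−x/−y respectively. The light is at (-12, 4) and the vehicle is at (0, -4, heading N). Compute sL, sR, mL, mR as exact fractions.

left sensor world pos  = (-3, -3); dL² = 130
right sensor world pos = (3, -3); dR² = 274
sL = 120/130 = 12/13
sR = 120/274 = 60/137
mL = 1/2·sL + -1/2·sR = 432/1781
mR = 0·sL + -1/2·sR = -30/137

12/13 60/137 432/1781 -30/137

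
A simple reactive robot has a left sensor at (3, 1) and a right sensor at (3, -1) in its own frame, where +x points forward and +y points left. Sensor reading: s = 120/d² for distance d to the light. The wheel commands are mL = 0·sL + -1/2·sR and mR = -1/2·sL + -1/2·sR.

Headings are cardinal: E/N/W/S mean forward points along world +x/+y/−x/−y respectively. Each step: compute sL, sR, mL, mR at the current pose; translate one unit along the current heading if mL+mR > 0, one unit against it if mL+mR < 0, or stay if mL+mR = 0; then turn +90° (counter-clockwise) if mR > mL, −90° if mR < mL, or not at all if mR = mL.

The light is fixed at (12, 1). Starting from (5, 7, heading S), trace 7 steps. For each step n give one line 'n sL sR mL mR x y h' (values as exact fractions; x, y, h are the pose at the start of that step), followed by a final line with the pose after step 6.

0 8/3 120/73 -60/73 -472/219 5 7 S
1 15/17 30/41 -15/41 -1125/1394 5 8 W
2 120/149 24/25 -12/25 -3288/3725 6 8 N
3 60/29 60/17 -30/17 -1380/493 6 7 E
4 8/3 120/73 -60/73 -472/219 5 7 S
5 15/17 30/41 -15/41 -1125/1394 5 8 W
6 120/149 24/25 -12/25 -3288/3725 6 8 N
final 6 7 E

n=0: pose=(5,7,S); sL=8/3, sR=120/73; mL=-60/73, mR=-472/219; mL+mR=-652/219 → advance -1; mR−mL=-4/3 → turn -1·90°
n=1: pose=(5,8,W); sL=15/17, sR=30/41; mL=-15/41, mR=-1125/1394; mL+mR=-1635/1394 → advance -1; mR−mL=-15/34 → turn -1·90°
n=2: pose=(6,8,N); sL=120/149, sR=24/25; mL=-12/25, mR=-3288/3725; mL+mR=-5076/3725 → advance -1; mR−mL=-60/149 → turn -1·90°
n=3: pose=(6,7,E); sL=60/29, sR=60/17; mL=-30/17, mR=-1380/493; mL+mR=-2250/493 → advance -1; mR−mL=-30/29 → turn -1·90°
n=4: pose=(5,7,S); sL=8/3, sR=120/73; mL=-60/73, mR=-472/219; mL+mR=-652/219 → advance -1; mR−mL=-4/3 → turn -1·90°
n=5: pose=(5,8,W); sL=15/17, sR=30/41; mL=-15/41, mR=-1125/1394; mL+mR=-1635/1394 → advance -1; mR−mL=-15/34 → turn -1·90°
n=6: pose=(6,8,N); sL=120/149, sR=24/25; mL=-12/25, mR=-3288/3725; mL+mR=-5076/3725 → advance -1; mR−mL=-60/149 → turn -1·90°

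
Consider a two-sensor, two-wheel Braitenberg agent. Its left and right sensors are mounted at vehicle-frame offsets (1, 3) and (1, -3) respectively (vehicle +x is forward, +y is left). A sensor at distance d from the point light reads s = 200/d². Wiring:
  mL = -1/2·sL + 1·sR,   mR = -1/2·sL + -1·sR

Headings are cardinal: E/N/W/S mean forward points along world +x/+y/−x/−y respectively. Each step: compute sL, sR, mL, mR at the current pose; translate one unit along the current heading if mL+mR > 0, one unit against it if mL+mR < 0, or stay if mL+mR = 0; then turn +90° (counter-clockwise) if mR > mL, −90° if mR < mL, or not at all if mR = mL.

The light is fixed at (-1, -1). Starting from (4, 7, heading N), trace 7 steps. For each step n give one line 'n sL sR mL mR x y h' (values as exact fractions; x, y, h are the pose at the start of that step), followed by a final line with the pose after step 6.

n=0: pose=(4,7,N); sL=40/17, sR=40/29; mL=100/493, mR=-1260/493; mL+mR=-40/17 → advance -1; mR−mL=-80/29 → turn -1·90°
n=1: pose=(4,6,E); sL=25/17, sR=50/13; mL=1375/442, mR=-2025/442; mL+mR=-25/17 → advance -1; mR−mL=-100/13 → turn -1·90°
n=2: pose=(3,6,S); sL=40/17, sR=200/37; mL=2660/629, mR=-4140/629; mL+mR=-40/17 → advance -1; mR−mL=-400/37 → turn -1·90°
n=3: pose=(3,7,W); sL=100/17, sR=20/13; mL=-310/221, mR=-990/221; mL+mR=-100/17 → advance -1; mR−mL=-40/13 → turn -1·90°
n=4: pose=(4,7,N); sL=40/17, sR=40/29; mL=100/493, mR=-1260/493; mL+mR=-40/17 → advance -1; mR−mL=-80/29 → turn -1·90°
n=5: pose=(4,6,E); sL=25/17, sR=50/13; mL=1375/442, mR=-2025/442; mL+mR=-25/17 → advance -1; mR−mL=-100/13 → turn -1·90°
n=6: pose=(3,6,S); sL=40/17, sR=200/37; mL=2660/629, mR=-4140/629; mL+mR=-40/17 → advance -1; mR−mL=-400/37 → turn -1·90°

0 40/17 40/29 100/493 -1260/493 4 7 N
1 25/17 50/13 1375/442 -2025/442 4 6 E
2 40/17 200/37 2660/629 -4140/629 3 6 S
3 100/17 20/13 -310/221 -990/221 3 7 W
4 40/17 40/29 100/493 -1260/493 4 7 N
5 25/17 50/13 1375/442 -2025/442 4 6 E
6 40/17 200/37 2660/629 -4140/629 3 6 S
final 3 7 W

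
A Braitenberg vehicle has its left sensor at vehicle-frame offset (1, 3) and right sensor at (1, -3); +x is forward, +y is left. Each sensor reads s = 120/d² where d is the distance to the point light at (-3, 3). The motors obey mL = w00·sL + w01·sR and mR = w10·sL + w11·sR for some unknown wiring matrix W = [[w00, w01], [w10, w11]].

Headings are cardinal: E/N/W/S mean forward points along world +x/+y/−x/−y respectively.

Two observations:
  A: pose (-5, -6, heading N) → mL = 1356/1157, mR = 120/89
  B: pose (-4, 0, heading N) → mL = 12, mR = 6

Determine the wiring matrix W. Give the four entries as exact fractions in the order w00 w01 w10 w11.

obs A: pose=(-5,-6,N) → sL=120/89, sR=24/13, mL=1356/1157, mR=120/89
obs B: pose=(-4,0,N) → sL=6, sR=15, mL=12, mR=6
sensor matrix S = [[120/89, 24/13], [6, 15]]; det S = 10584/1157
solve [mL_A; mL_B] = S·[w00; w01] and [mR_A; mR_B] = S·[w10; w11]:
  w00 = -1/2, w01 = 1, w10 = 1, w11 = 0

-1/2 1 1 0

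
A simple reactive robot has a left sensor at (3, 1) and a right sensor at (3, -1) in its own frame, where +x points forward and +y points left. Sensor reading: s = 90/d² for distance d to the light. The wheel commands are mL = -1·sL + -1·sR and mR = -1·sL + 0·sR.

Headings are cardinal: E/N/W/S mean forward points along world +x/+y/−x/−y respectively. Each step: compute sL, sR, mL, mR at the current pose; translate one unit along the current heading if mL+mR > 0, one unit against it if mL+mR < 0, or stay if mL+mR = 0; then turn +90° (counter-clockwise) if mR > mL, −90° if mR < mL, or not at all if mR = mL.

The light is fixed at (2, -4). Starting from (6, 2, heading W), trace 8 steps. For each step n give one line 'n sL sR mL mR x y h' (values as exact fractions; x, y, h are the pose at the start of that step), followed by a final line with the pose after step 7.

n=0: pose=(6,2,W); sL=45/13, sR=9/5; mL=-342/65, mR=-45/13; mL+mR=-567/65 → advance -1; mR−mL=9/5 → turn +1·90°
n=1: pose=(7,2,S); sL=2, sR=18/5; mL=-28/5, mR=-2; mL+mR=-38/5 → advance -1; mR−mL=18/5 → turn +1·90°
n=2: pose=(7,3,E); sL=45/64, sR=9/10; mL=-513/320, mR=-45/64; mL+mR=-369/160 → advance -1; mR−mL=9/10 → turn +1·90°
n=3: pose=(6,3,N); sL=90/109, sR=18/25; mL=-4212/2725, mR=-90/109; mL+mR=-6462/2725 → advance -1; mR−mL=18/25 → turn +1·90°
n=4: pose=(6,2,W); sL=45/13, sR=9/5; mL=-342/65, mR=-45/13; mL+mR=-567/65 → advance -1; mR−mL=9/5 → turn +1·90°
n=5: pose=(7,2,S); sL=2, sR=18/5; mL=-28/5, mR=-2; mL+mR=-38/5 → advance -1; mR−mL=18/5 → turn +1·90°
n=6: pose=(7,3,E); sL=45/64, sR=9/10; mL=-513/320, mR=-45/64; mL+mR=-369/160 → advance -1; mR−mL=9/10 → turn +1·90°
n=7: pose=(6,3,N); sL=90/109, sR=18/25; mL=-4212/2725, mR=-90/109; mL+mR=-6462/2725 → advance -1; mR−mL=18/25 → turn +1·90°

0 45/13 9/5 -342/65 -45/13 6 2 W
1 2 18/5 -28/5 -2 7 2 S
2 45/64 9/10 -513/320 -45/64 7 3 E
3 90/109 18/25 -4212/2725 -90/109 6 3 N
4 45/13 9/5 -342/65 -45/13 6 2 W
5 2 18/5 -28/5 -2 7 2 S
6 45/64 9/10 -513/320 -45/64 7 3 E
7 90/109 18/25 -4212/2725 -90/109 6 3 N
final 6 2 W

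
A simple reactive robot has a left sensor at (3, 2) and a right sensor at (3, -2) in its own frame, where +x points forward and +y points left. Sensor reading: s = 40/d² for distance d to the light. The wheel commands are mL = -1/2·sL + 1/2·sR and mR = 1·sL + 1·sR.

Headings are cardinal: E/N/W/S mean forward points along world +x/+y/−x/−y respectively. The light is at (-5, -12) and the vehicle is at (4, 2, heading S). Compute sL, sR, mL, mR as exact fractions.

20/121 4/17 72/2057 824/2057

left sensor world pos  = (6, -1); dL² = 242
right sensor world pos = (2, -1); dR² = 170
sL = 40/242 = 20/121
sR = 40/170 = 4/17
mL = -1/2·sL + 1/2·sR = 72/2057
mR = 1·sL + 1·sR = 824/2057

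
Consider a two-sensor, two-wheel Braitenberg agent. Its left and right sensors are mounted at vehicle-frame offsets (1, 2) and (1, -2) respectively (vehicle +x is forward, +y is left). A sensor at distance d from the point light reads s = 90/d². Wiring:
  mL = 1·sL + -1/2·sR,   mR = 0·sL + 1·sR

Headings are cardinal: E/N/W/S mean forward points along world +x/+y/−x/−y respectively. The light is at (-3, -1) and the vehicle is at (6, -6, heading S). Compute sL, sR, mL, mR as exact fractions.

left sensor world pos  = (8, -7); dL² = 157
right sensor world pos = (4, -7); dR² = 85
sL = 90/157 = 90/157
sR = 90/85 = 18/17
mL = 1·sL + -1/2·sR = 117/2669
mR = 0·sL + 1·sR = 18/17

90/157 18/17 117/2669 18/17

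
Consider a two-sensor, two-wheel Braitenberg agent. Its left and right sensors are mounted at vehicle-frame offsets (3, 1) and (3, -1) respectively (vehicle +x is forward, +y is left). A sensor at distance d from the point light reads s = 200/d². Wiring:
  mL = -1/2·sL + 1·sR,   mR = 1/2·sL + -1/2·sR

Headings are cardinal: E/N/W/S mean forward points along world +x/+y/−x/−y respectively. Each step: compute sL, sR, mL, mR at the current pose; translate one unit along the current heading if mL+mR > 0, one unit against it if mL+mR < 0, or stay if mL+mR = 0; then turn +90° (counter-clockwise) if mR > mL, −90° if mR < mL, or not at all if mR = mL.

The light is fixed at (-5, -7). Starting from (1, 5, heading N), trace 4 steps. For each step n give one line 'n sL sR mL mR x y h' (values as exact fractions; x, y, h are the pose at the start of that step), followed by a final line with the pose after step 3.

n=0: pose=(1,5,N); sL=4/5, sR=100/137; mL=226/685, mR=24/685; mL+mR=50/137 → advance +1; mR−mL=-202/685 → turn -1·90°
n=1: pose=(1,6,E); sL=200/277, sR=8/9; mL=1316/2493, mR=-208/2493; mL+mR=4/9 → advance +1; mR−mL=-508/831 → turn -1·90°
n=2: pose=(2,6,S); sL=50/41, sR=25/17; mL=600/697, mR=-175/1394; mL+mR=25/34 → advance +1; mR−mL=-1375/1394 → turn -1·90°
n=3: pose=(2,5,W); sL=200/137, sR=40/37; mL=1780/5069, mR=960/5069; mL+mR=20/37 → advance +1; mR−mL=-820/5069 → turn -1·90°

0 4/5 100/137 226/685 24/685 1 5 N
1 200/277 8/9 1316/2493 -208/2493 1 6 E
2 50/41 25/17 600/697 -175/1394 2 6 S
3 200/137 40/37 1780/5069 960/5069 2 5 W
final 1 5 N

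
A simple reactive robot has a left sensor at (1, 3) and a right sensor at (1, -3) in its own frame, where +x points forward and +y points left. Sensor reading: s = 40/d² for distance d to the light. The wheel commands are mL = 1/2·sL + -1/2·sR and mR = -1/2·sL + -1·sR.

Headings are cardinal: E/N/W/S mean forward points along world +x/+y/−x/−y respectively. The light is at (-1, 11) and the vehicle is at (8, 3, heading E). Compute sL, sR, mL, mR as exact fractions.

8/25 40/221 384/5525 -1884/5525

left sensor world pos  = (9, 6); dL² = 125
right sensor world pos = (9, 0); dR² = 221
sL = 40/125 = 8/25
sR = 40/221 = 40/221
mL = 1/2·sL + -1/2·sR = 384/5525
mR = -1/2·sL + -1·sR = -1884/5525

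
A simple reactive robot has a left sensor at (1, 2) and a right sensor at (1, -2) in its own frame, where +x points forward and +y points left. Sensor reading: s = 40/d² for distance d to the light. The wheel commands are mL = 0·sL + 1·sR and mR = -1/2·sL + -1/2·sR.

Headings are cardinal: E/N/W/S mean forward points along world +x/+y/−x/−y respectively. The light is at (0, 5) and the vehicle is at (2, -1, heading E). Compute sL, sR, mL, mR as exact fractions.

left sensor world pos  = (3, 1); dL² = 25
right sensor world pos = (3, -3); dR² = 73
sL = 40/25 = 8/5
sR = 40/73 = 40/73
mL = 0·sL + 1·sR = 40/73
mR = -1/2·sL + -1/2·sR = -392/365

8/5 40/73 40/73 -392/365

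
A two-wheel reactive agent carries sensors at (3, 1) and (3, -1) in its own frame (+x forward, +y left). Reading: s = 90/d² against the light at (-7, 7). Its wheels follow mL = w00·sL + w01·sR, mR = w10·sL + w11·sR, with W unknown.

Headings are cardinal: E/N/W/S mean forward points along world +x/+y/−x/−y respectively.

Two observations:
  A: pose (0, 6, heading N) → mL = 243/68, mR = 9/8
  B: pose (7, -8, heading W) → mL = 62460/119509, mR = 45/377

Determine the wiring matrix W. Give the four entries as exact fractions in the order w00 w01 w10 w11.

1 1 1/2 0

obs A: pose=(0,6,N) → sL=9/4, sR=45/34, mL=243/68, mR=9/8
obs B: pose=(7,-8,W) → sL=90/377, sR=90/317, mL=62460/119509, mR=45/377
sensor matrix S = [[9/4, 45/34], [90/377, 90/317]]; det S = 1311795/4063306
solve [mL_A; mL_B] = S·[w00; w01] and [mR_A; mR_B] = S·[w10; w11]:
  w00 = 1, w01 = 1, w10 = 1/2, w11 = 0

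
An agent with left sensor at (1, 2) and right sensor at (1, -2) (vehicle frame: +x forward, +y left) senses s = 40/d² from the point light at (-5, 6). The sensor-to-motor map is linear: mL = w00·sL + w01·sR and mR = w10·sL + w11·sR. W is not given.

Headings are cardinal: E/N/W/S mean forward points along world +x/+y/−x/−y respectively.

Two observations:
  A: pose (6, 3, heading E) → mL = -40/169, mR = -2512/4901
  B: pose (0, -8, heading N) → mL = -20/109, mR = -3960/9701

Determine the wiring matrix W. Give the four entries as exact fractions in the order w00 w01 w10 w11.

0 -1 -1 -1

obs A: pose=(6,3,E) → sL=8/29, sR=40/169, mL=-40/169, mR=-2512/4901
obs B: pose=(0,-8,N) → sL=20/89, sR=20/109, mL=-20/109, mR=-3960/9701
sensor matrix S = [[8/29, 40/169], [20/89, 20/109]]; det S = -122240/47544601
solve [mL_A; mL_B] = S·[w00; w01] and [mR_A; mR_B] = S·[w10; w11]:
  w00 = 0, w01 = -1, w10 = -1, w11 = -1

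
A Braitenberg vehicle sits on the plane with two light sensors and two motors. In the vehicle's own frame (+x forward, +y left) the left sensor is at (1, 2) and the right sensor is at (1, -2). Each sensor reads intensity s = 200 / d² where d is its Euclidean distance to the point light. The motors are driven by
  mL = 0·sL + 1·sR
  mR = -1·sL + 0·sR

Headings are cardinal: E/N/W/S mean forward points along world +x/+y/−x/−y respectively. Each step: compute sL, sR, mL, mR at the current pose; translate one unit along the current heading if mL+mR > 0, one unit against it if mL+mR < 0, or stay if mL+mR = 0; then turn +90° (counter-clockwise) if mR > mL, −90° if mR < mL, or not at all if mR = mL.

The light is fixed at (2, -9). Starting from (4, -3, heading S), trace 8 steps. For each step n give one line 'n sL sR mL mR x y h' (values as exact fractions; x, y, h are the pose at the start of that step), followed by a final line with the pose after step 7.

n=0: pose=(4,-3,S); sL=200/41, sR=8; mL=8, mR=-200/41; mL+mR=128/41 → advance +1; mR−mL=-528/41 → turn -1·90°
n=1: pose=(4,-4,W); sL=20, sR=4; mL=4, mR=-20; mL+mR=-16 → advance -1; mR−mL=-24 → turn -1·90°
n=2: pose=(5,-4,N); sL=200/37, sR=200/61; mL=200/61, mR=-200/37; mL+mR=-4800/2257 → advance -1; mR−mL=-19600/2257 → turn -1·90°
n=3: pose=(5,-5,E); sL=50/13, sR=10; mL=10, mR=-50/13; mL+mR=80/13 → advance +1; mR−mL=-180/13 → turn -1·90°
n=4: pose=(6,-5,S); sL=40/9, sR=200/13; mL=200/13, mR=-40/9; mL+mR=1280/117 → advance +1; mR−mL=-2320/117 → turn -1·90°
n=5: pose=(6,-6,W); sL=20, sR=100/17; mL=100/17, mR=-20; mL+mR=-240/17 → advance -1; mR−mL=-440/17 → turn -1·90°
n=6: pose=(7,-6,N); sL=8, sR=40/13; mL=40/13, mR=-8; mL+mR=-64/13 → advance -1; mR−mL=-144/13 → turn -1·90°
n=7: pose=(7,-7,E); sL=50/13, sR=50/9; mL=50/9, mR=-50/13; mL+mR=200/117 → advance +1; mR−mL=-1100/117 → turn -1·90°

0 200/41 8 8 -200/41 4 -3 S
1 20 4 4 -20 4 -4 W
2 200/37 200/61 200/61 -200/37 5 -4 N
3 50/13 10 10 -50/13 5 -5 E
4 40/9 200/13 200/13 -40/9 6 -5 S
5 20 100/17 100/17 -20 6 -6 W
6 8 40/13 40/13 -8 7 -6 N
7 50/13 50/9 50/9 -50/13 7 -7 E
final 8 -7 S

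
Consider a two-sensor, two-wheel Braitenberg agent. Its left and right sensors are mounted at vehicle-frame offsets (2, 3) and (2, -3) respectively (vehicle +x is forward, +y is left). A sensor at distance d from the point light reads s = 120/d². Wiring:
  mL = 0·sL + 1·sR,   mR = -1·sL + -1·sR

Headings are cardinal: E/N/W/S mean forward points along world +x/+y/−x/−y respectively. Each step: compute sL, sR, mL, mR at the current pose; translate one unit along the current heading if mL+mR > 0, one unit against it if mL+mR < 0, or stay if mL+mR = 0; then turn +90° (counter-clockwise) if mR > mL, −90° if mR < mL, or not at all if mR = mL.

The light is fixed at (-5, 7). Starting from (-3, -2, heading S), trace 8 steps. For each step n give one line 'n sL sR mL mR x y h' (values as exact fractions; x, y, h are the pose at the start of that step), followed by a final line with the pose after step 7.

n=0: pose=(-3,-2,S); sL=60/73, sR=60/61; mL=60/61, mR=-8040/4453; mL+mR=-60/73 → advance -1; mR−mL=-12420/4453 → turn -1·90°
n=1: pose=(-3,-1,W); sL=120/121, sR=24/5; mL=24/5, mR=-3504/605; mL+mR=-120/121 → advance -1; mR−mL=-6408/605 → turn -1·90°
n=2: pose=(-2,-1,N); sL=10/3, sR=5/3; mL=5/3, mR=-5; mL+mR=-10/3 → advance -1; mR−mL=-20/3 → turn -1·90°
n=3: pose=(-2,-2,E); sL=120/61, sR=120/169; mL=120/169, mR=-27600/10309; mL+mR=-120/61 → advance -1; mR−mL=-34920/10309 → turn -1·90°
n=4: pose=(-3,-2,S); sL=60/73, sR=60/61; mL=60/61, mR=-8040/4453; mL+mR=-60/73 → advance -1; mR−mL=-12420/4453 → turn -1·90°
n=5: pose=(-3,-1,W); sL=120/121, sR=24/5; mL=24/5, mR=-3504/605; mL+mR=-120/121 → advance -1; mR−mL=-6408/605 → turn -1·90°
n=6: pose=(-2,-1,N); sL=10/3, sR=5/3; mL=5/3, mR=-5; mL+mR=-10/3 → advance -1; mR−mL=-20/3 → turn -1·90°
n=7: pose=(-2,-2,E); sL=120/61, sR=120/169; mL=120/169, mR=-27600/10309; mL+mR=-120/61 → advance -1; mR−mL=-34920/10309 → turn -1·90°

0 60/73 60/61 60/61 -8040/4453 -3 -2 S
1 120/121 24/5 24/5 -3504/605 -3 -1 W
2 10/3 5/3 5/3 -5 -2 -1 N
3 120/61 120/169 120/169 -27600/10309 -2 -2 E
4 60/73 60/61 60/61 -8040/4453 -3 -2 S
5 120/121 24/5 24/5 -3504/605 -3 -1 W
6 10/3 5/3 5/3 -5 -2 -1 N
7 120/61 120/169 120/169 -27600/10309 -2 -2 E
final -3 -2 S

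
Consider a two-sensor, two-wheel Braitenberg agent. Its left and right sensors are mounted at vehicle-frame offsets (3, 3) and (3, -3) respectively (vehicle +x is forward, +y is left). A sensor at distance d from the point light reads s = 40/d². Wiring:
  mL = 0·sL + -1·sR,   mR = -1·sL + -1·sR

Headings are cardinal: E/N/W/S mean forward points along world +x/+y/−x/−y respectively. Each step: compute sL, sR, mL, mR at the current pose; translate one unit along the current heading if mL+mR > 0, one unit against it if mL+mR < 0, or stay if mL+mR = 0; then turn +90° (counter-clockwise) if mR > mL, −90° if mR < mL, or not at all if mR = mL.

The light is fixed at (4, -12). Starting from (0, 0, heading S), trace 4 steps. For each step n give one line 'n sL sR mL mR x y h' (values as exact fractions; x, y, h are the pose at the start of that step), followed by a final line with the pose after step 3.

n=0: pose=(0,0,S); sL=20/41, sR=4/13; mL=-4/13, mR=-424/533; mL+mR=-588/533 → advance -1; mR−mL=-20/41 → turn -1·90°
n=1: pose=(0,1,W); sL=40/149, sR=8/61; mL=-8/61, mR=-3632/9089; mL+mR=-4824/9089 → advance -1; mR−mL=-40/149 → turn -1·90°
n=2: pose=(1,1,N); sL=10/73, sR=5/32; mL=-5/32, mR=-685/2336; mL+mR=-525/1168 → advance -1; mR−mL=-10/73 → turn -1·90°
n=3: pose=(1,0,E); sL=8/45, sR=40/81; mL=-40/81, mR=-272/405; mL+mR=-472/405 → advance -1; mR−mL=-8/45 → turn -1·90°

0 20/41 4/13 -4/13 -424/533 0 0 S
1 40/149 8/61 -8/61 -3632/9089 0 1 W
2 10/73 5/32 -5/32 -685/2336 1 1 N
3 8/45 40/81 -40/81 -272/405 1 0 E
final 0 0 S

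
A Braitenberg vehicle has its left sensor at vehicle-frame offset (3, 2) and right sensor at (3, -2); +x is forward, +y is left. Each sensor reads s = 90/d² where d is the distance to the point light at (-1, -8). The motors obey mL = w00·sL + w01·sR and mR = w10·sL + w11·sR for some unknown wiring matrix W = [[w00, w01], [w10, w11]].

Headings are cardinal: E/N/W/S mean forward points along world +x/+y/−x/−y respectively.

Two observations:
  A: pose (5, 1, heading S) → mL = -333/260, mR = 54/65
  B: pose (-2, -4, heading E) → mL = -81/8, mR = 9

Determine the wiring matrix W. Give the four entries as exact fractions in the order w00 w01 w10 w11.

obs A: pose=(5,1,S) → sL=9/10, sR=45/26, mL=-333/260, mR=54/65
obs B: pose=(-2,-4,E) → sL=9/4, sR=45/4, mL=-81/8, mR=9
sensor matrix S = [[9/10, 45/26], [9/4, 45/4]]; det S = 81/13
solve [mL_A; mL_B] = S·[w00; w01] and [mR_A; mR_B] = S·[w10; w11]:
  w00 = 1/2, w01 = -1, w10 = -1, w11 = 1

1/2 -1 -1 1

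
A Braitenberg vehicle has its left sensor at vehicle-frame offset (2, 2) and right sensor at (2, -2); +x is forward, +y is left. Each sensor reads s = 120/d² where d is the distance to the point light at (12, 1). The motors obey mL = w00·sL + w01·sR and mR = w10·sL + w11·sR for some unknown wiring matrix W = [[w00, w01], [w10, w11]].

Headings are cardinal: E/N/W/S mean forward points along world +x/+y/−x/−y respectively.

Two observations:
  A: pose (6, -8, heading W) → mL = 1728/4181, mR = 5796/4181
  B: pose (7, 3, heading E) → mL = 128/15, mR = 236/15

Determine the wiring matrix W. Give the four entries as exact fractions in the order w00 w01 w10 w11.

-1 1 1/2 1

obs A: pose=(6,-8,W) → sL=24/37, sR=120/113, mL=1728/4181, mR=5796/4181
obs B: pose=(7,3,E) → sL=24/5, sR=40/3, mL=128/15, mR=236/15
sensor matrix S = [[24/37, 120/113], [24/5, 40/3]]; det S = 14848/4181
solve [mL_A; mL_B] = S·[w00; w01] and [mR_A; mR_B] = S·[w10; w11]:
  w00 = -1, w01 = 1, w10 = 1/2, w11 = 1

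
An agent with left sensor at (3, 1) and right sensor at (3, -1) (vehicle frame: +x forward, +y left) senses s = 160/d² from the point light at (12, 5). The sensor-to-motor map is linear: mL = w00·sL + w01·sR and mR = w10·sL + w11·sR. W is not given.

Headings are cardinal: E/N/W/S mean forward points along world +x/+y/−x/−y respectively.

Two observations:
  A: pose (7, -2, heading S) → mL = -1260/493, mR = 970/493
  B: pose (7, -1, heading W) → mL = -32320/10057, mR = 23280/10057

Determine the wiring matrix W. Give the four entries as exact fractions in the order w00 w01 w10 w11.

-1 -1 1 1/2

obs A: pose=(7,-2,S) → sL=40/29, sR=20/17, mL=-1260/493, mR=970/493
obs B: pose=(7,-1,W) → sL=160/113, sR=160/89, mL=-32320/10057, mR=23280/10057
sensor matrix S = [[40/29, 20/17], [160/113, 160/89]]; det S = 4035200/4958101
solve [mL_A; mL_B] = S·[w00; w01] and [mR_A; mR_B] = S·[w10; w11]:
  w00 = -1, w01 = -1, w10 = 1, w11 = 1/2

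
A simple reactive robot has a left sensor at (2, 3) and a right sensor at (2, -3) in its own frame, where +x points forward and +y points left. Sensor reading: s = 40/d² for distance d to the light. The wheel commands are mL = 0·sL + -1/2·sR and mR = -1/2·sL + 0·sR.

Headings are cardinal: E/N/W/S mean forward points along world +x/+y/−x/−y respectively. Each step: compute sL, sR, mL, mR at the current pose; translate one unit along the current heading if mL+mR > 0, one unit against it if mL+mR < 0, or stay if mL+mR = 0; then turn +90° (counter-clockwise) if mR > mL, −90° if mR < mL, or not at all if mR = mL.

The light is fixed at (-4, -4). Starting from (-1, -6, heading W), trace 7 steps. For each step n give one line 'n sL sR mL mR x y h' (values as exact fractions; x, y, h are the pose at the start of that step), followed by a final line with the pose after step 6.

n=0: pose=(-1,-6,W); sL=20/13, sR=20; mL=-10, mR=-10/13; mL+mR=-140/13 → advance -1; mR−mL=120/13 → turn +1·90°
n=1: pose=(0,-6,S); sL=8/13, sR=40/17; mL=-20/17, mR=-4/13; mL+mR=-328/221 → advance -1; mR−mL=192/221 → turn +1·90°
n=2: pose=(0,-5,E); sL=1, sR=10/13; mL=-5/13, mR=-1/2; mL+mR=-23/26 → advance -1; mR−mL=-3/26 → turn -1·90°
n=3: pose=(-1,-5,S); sL=8/9, sR=40/9; mL=-20/9, mR=-4/9; mL+mR=-8/3 → advance -1; mR−mL=16/9 → turn +1·90°
n=4: pose=(-1,-4,E); sL=20/17, sR=20/17; mL=-10/17, mR=-10/17; mL+mR=-20/17 → advance -1; mR−mL=0 → turn +0·90°
n=5: pose=(-2,-4,E); sL=8/5, sR=8/5; mL=-4/5, mR=-4/5; mL+mR=-8/5 → advance -1; mR−mL=0 → turn +0·90°
n=6: pose=(-3,-4,E); sL=20/9, sR=20/9; mL=-10/9, mR=-10/9; mL+mR=-20/9 → advance -1; mR−mL=0 → turn +0·90°

0 20/13 20 -10 -10/13 -1 -6 W
1 8/13 40/17 -20/17 -4/13 0 -6 S
2 1 10/13 -5/13 -1/2 0 -5 E
3 8/9 40/9 -20/9 -4/9 -1 -5 S
4 20/17 20/17 -10/17 -10/17 -1 -4 E
5 8/5 8/5 -4/5 -4/5 -2 -4 E
6 20/9 20/9 -10/9 -10/9 -3 -4 E
final -4 -4 E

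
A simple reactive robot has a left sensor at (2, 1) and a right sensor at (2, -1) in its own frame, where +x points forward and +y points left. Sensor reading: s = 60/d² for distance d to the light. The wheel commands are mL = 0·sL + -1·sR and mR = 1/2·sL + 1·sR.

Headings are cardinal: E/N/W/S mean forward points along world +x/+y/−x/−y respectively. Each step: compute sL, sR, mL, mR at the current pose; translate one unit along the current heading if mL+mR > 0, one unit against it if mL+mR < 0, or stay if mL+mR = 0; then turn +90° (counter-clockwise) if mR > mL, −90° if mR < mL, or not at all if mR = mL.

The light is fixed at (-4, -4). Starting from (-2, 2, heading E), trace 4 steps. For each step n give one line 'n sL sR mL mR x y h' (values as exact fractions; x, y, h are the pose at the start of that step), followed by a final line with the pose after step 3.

0 12/13 60/41 -60/41 1026/533 -2 2 E
1 15/17 3/4 -3/4 81/68 -1 2 N
2 60/37 12/13 -12/13 834/481 -1 3 W
3 30/17 30/13 -30/13 705/221 -2 3 S
final -2 2 E

n=0: pose=(-2,2,E); sL=12/13, sR=60/41; mL=-60/41, mR=1026/533; mL+mR=6/13 → advance +1; mR−mL=1806/533 → turn +1·90°
n=1: pose=(-1,2,N); sL=15/17, sR=3/4; mL=-3/4, mR=81/68; mL+mR=15/34 → advance +1; mR−mL=33/17 → turn +1·90°
n=2: pose=(-1,3,W); sL=60/37, sR=12/13; mL=-12/13, mR=834/481; mL+mR=30/37 → advance +1; mR−mL=1278/481 → turn +1·90°
n=3: pose=(-2,3,S); sL=30/17, sR=30/13; mL=-30/13, mR=705/221; mL+mR=15/17 → advance +1; mR−mL=1215/221 → turn +1·90°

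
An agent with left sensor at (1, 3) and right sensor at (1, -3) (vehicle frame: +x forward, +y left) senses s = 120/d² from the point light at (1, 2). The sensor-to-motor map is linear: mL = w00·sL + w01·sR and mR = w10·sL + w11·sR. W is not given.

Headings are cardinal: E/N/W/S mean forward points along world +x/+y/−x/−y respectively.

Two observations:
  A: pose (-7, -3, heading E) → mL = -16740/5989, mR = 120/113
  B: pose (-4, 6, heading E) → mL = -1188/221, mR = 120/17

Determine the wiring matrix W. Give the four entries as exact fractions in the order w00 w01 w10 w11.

obs A: pose=(-7,-3,E) → sL=120/53, sR=120/113, mL=-16740/5989, mR=120/113
obs B: pose=(-4,6,E) → sL=24/13, sR=120/17, mL=-1188/221, mR=120/17
sensor matrix S = [[120/53, 120/113], [24/13, 120/17]]; det S = 18558720/1323569
solve [mL_A; mL_B] = S·[w00; w01] and [mR_A; mR_B] = S·[w10; w11]:
  w00 = -1, w01 = -1/2, w10 = 0, w11 = 1

-1 -1/2 0 1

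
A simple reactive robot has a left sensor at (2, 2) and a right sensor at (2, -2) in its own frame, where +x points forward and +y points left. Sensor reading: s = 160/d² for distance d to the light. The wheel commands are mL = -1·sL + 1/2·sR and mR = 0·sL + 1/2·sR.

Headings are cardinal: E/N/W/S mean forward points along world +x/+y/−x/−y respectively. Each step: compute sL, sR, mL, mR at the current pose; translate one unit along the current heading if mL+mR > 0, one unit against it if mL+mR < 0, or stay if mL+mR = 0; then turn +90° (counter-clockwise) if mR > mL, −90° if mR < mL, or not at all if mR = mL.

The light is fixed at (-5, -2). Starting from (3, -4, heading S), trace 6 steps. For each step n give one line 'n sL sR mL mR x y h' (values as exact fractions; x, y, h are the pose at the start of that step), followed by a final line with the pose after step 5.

n=0: pose=(3,-4,S); sL=40/29, sR=40/13; mL=60/377, mR=20/13; mL+mR=640/377 → advance +1; mR−mL=40/29 → turn +1·90°
n=1: pose=(3,-5,E); sL=160/101, sR=32/25; mL=-2384/2525, mR=16/25; mL+mR=-768/2525 → advance -1; mR−mL=160/101 → turn +1·90°
n=2: pose=(2,-5,N); sL=80/13, sR=80/41; mL=-2760/533, mR=40/41; mL+mR=-2240/533 → advance -1; mR−mL=80/13 → turn +1·90°
n=3: pose=(2,-6,W); sL=160/61, sR=160/29; mL=240/1769, mR=80/29; mL+mR=5120/1769 → advance +1; mR−mL=160/61 → turn +1·90°
n=4: pose=(1,-6,S); sL=8/5, sR=40/13; mL=-4/65, mR=20/13; mL+mR=96/65 → advance +1; mR−mL=8/5 → turn +1·90°
n=5: pose=(1,-7,E); sL=160/73, sR=160/113; mL=-12240/8249, mR=80/113; mL+mR=-6400/8249 → advance -1; mR−mL=160/73 → turn +1·90°

0 40/29 40/13 60/377 20/13 3 -4 S
1 160/101 32/25 -2384/2525 16/25 3 -5 E
2 80/13 80/41 -2760/533 40/41 2 -5 N
3 160/61 160/29 240/1769 80/29 2 -6 W
4 8/5 40/13 -4/65 20/13 1 -6 S
5 160/73 160/113 -12240/8249 80/113 1 -7 E
final 0 -7 N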